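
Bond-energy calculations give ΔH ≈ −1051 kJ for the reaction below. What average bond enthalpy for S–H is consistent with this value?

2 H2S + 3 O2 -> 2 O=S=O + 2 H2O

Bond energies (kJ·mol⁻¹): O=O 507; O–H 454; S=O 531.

Let D be the S–H bond energy.
Σ(broken) = 3×507 + 4×D = 1521 + 4D
Σ(formed) = 4×454 + 4×531 = 3940
ΔH = Σ(broken) − Σ(formed) = (1521 + 4D) − (3940) = −2419 + 4D
Setting this equal to −1051 kJ gives 4D = 1368, so D = 342 kJ/mol.

D(S–H) ≈ 342 kJ/mol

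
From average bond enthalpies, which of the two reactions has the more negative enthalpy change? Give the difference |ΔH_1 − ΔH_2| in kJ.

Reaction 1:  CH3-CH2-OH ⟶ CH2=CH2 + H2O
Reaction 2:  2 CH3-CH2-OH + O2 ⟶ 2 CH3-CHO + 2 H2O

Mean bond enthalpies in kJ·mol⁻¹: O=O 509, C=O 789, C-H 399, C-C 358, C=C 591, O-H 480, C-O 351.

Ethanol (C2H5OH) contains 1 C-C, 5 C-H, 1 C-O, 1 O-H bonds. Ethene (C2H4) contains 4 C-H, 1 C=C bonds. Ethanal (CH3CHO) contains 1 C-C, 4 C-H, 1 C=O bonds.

Reaction 1:
  Bonds broken (reactants):
    C-C: 1 × 358 = 358
    C-H: 5 × 399 = 1995
    C-O: 1 × 351 = 351
    O-H: 1 × 480 = 480
    Σ(broken) = 3184 kJ
  Bonds formed (products):
    C-H: 4 × 399 = 1596
    C=C: 1 × 591 = 591
    O-H: 2 × 480 = 960
    Σ(formed) = 3147 kJ
  ΔH_1 = 3184 − 3147 = +37 kJ
Reaction 2:
  Bonds broken (reactants):
    C-C: 2 × 358 = 716
    C-H: 10 × 399 = 3990
    C-O: 2 × 351 = 702
    O-H: 2 × 480 = 960
    O=O: 1 × 509 = 509
    Σ(broken) = 6877 kJ
  Bonds formed (products):
    C-C: 2 × 358 = 716
    C-H: 8 × 399 = 3192
    C=O: 2 × 789 = 1578
    O-H: 4 × 480 = 1920
    Σ(formed) = 7406 kJ
  ΔH_2 = 6877 − 7406 = −529 kJ
ΔH_1 − ΔH_2 = +566 kJ, so reaction 2 has the more negative ΔH; |ΔH_1 − ΔH_2| = 566 kJ.

Reaction 2, by 566 kJ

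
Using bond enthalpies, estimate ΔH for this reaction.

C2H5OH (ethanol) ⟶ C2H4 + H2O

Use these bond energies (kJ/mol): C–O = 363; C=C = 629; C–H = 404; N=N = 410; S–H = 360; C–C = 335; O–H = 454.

ΔH ≈ +19 kJ

Bonds broken (reactants):
  C–C: 1 × 335 = 335
  C–H: 5 × 404 = 2020
  C–O: 1 × 363 = 363
  O–H: 1 × 454 = 454
  Σ(broken) = 3172 kJ
Bonds formed (products):
  C–H: 4 × 404 = 1616
  C=C: 1 × 629 = 629
  O–H: 2 × 454 = 908
  Σ(formed) = 3153 kJ
ΔH = Σ(broken) − Σ(formed) = 3172 − 3153 = +19 kJ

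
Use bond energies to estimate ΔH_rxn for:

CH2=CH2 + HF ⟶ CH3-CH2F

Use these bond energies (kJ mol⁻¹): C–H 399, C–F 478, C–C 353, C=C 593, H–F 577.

ΔH ≈ −60 kJ

Bonds broken (reactants):
  C–H: 4 × 399 = 1596
  C=C: 1 × 593 = 593
  H–F: 1 × 577 = 577
  Σ(broken) = 2766 kJ
Bonds formed (products):
  C–C: 1 × 353 = 353
  C–F: 1 × 478 = 478
  C–H: 5 × 399 = 1995
  Σ(formed) = 2826 kJ
ΔH = Σ(broken) − Σ(formed) = 2766 − 2826 = −60 kJ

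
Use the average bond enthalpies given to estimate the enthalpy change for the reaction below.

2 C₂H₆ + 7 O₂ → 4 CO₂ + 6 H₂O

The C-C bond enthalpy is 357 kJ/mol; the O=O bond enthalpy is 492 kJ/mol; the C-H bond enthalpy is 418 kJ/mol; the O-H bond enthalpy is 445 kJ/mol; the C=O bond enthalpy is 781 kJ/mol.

ΔH ≈ −2414 kJ

Bonds broken (reactants):
  C-C: 2 × 357 = 714
  C-H: 12 × 418 = 5016
  O=O: 7 × 492 = 3444
  Σ(broken) = 9174 kJ
Bonds formed (products):
  C=O: 8 × 781 = 6248
  O-H: 12 × 445 = 5340
  Σ(formed) = 11588 kJ
ΔH = Σ(broken) − Σ(formed) = 9174 − 11588 = −2414 kJ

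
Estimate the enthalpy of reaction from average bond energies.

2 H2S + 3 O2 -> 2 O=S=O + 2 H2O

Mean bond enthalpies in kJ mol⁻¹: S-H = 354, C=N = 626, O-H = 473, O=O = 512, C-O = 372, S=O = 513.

Bonds broken (reactants):
  O=O: 3 × 512 = 1536
  S-H: 4 × 354 = 1416
  Σ(broken) = 2952 kJ
Bonds formed (products):
  O-H: 4 × 473 = 1892
  S=O: 4 × 513 = 2052
  Σ(formed) = 3944 kJ
ΔH = Σ(broken) − Σ(formed) = 2952 − 3944 = −992 kJ

ΔH ≈ −992 kJ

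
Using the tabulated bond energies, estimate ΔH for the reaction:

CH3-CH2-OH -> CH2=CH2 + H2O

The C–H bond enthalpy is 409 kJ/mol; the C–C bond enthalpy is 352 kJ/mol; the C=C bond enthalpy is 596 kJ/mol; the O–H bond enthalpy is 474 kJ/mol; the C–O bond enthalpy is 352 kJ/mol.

Bonds broken (reactants):
  C–C: 1 × 352 = 352
  C–H: 5 × 409 = 2045
  C–O: 1 × 352 = 352
  O–H: 1 × 474 = 474
  Σ(broken) = 3223 kJ
Bonds formed (products):
  C–H: 4 × 409 = 1636
  C=C: 1 × 596 = 596
  O–H: 2 × 474 = 948
  Σ(formed) = 3180 kJ
ΔH = Σ(broken) − Σ(formed) = 3223 − 3180 = +43 kJ

ΔH ≈ +43 kJ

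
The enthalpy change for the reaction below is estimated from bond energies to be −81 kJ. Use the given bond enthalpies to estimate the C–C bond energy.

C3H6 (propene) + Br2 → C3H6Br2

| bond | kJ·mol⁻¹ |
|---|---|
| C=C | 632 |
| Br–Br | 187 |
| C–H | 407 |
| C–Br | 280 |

D(C–C) ≈ 340 kJ/mol

Let D be the C–C bond energy.
Σ(broken) = 1×187 + 1×D + 6×407 + 1×632 = 3261 + D
Σ(formed) = 2×280 + 2×D + 6×407 = 3002 + 2D
ΔH = Σ(broken) − Σ(formed) = (3261 + D) − (3002 + 2D) = +259 − D
Setting this equal to −81 kJ gives D = 340 kJ/mol.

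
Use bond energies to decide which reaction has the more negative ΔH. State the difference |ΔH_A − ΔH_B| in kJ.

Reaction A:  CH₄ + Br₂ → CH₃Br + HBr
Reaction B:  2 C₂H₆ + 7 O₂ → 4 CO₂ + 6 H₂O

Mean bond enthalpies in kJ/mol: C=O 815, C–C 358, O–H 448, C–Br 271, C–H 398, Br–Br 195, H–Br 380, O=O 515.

Reaction B, by 2741 kJ

Reaction A:
  Bonds broken (reactants):
    Br–Br: 1 × 195 = 195
    C–H: 4 × 398 = 1592
    Σ(broken) = 1787 kJ
  Bonds formed (products):
    C–Br: 1 × 271 = 271
    C–H: 3 × 398 = 1194
    H–Br: 1 × 380 = 380
    Σ(formed) = 1845 kJ
  ΔH_A = 1787 − 1845 = −58 kJ
Reaction B:
  Bonds broken (reactants):
    C–C: 2 × 358 = 716
    C–H: 12 × 398 = 4776
    O=O: 7 × 515 = 3605
    Σ(broken) = 9097 kJ
  Bonds formed (products):
    C=O: 8 × 815 = 6520
    O–H: 12 × 448 = 5376
    Σ(formed) = 11896 kJ
  ΔH_B = 9097 − 11896 = −2799 kJ
ΔH_A − ΔH_B = +2741 kJ, so reaction B has the more negative ΔH; |ΔH_A − ΔH_B| = 2741 kJ.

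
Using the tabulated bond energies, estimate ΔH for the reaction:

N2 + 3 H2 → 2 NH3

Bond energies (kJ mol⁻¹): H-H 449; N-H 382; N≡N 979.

Bonds broken (reactants):
  H-H: 3 × 449 = 1347
  N≡N: 1 × 979 = 979
  Σ(broken) = 2326 kJ
Bonds formed (products):
  N-H: 6 × 382 = 2292
  Σ(formed) = 2292 kJ
ΔH = Σ(broken) − Σ(formed) = 2326 − 2292 = +34 kJ

ΔH ≈ +34 kJ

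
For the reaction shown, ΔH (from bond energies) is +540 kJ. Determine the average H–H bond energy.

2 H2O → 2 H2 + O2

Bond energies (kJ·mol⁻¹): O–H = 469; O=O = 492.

Let D be the H–H bond energy.
Σ(broken) = 4×469 = 1876
Σ(formed) = 2×D + 1×492 = 492 + 2D
ΔH = Σ(broken) − Σ(formed) = (1876) − (492 + 2D) = +1384 − 2D
Setting this equal to +540 kJ gives 2D = 844, so D = 422 kJ/mol.

D(H–H) ≈ 422 kJ/mol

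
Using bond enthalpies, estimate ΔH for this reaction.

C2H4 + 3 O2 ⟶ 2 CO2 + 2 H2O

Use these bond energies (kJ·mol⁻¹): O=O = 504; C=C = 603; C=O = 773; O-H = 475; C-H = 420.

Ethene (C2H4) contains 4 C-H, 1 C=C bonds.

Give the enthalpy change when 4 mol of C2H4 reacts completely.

ΔH = −4788 kJ

Bonds broken (reactants):
  C-H: 4 × 420 = 1680
  C=C: 1 × 603 = 603
  O=O: 3 × 504 = 1512
  Σ(broken) = 3795 kJ
Bonds formed (products):
  C=O: 4 × 773 = 3092
  O-H: 4 × 475 = 1900
  Σ(formed) = 4992 kJ
ΔH = Σ(broken) − Σ(formed) = 3795 − 4992 = −1197 kJ
For 4× the reaction as written: 4 × (−1197) = −4788 kJ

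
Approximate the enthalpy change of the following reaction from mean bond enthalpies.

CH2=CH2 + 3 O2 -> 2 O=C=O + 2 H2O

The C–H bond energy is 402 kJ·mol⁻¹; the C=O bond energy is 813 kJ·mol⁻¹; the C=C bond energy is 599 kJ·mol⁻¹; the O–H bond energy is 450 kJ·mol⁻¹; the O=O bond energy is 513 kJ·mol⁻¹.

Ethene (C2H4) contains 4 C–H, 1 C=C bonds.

ΔH ≈ −1306 kJ

Bonds broken (reactants):
  C–H: 4 × 402 = 1608
  C=C: 1 × 599 = 599
  O=O: 3 × 513 = 1539
  Σ(broken) = 3746 kJ
Bonds formed (products):
  C=O: 4 × 813 = 3252
  O–H: 4 × 450 = 1800
  Σ(formed) = 5052 kJ
ΔH = Σ(broken) − Σ(formed) = 3746 − 5052 = −1306 kJ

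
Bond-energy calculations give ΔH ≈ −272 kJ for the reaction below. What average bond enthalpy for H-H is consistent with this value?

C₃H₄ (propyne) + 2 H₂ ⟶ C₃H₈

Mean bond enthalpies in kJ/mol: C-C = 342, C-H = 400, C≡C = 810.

Let D be the H-H bond energy.
Σ(broken) = 1×810 + 1×342 + 4×400 + 2×D = 2752 + 2D
Σ(formed) = 2×342 + 8×400 = 3884
ΔH = Σ(broken) − Σ(formed) = (2752 + 2D) − (3884) = −1132 + 2D
Setting this equal to −272 kJ gives 2D = 860, so D = 430 kJ/mol.

D(H-H) ≈ 430 kJ/mol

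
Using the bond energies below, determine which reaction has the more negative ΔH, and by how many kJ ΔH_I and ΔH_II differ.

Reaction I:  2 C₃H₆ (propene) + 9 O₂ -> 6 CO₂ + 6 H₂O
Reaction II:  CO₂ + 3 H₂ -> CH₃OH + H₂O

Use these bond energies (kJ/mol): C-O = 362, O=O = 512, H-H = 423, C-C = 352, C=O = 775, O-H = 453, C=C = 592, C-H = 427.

Reaction I, by 2933 kJ

Reaction I:
  Bonds broken (reactants):
    C-C: 2 × 352 = 704
    C-H: 12 × 427 = 5124
    C=C: 2 × 592 = 1184
    O=O: 9 × 512 = 4608
    Σ(broken) = 11620 kJ
  Bonds formed (products):
    C=O: 12 × 775 = 9300
    O-H: 12 × 453 = 5436
    Σ(formed) = 14736 kJ
  ΔH_I = 11620 − 14736 = −3116 kJ
Reaction II:
  Bonds broken (reactants):
    C=O: 2 × 775 = 1550
    H-H: 3 × 423 = 1269
    Σ(broken) = 2819 kJ
  Bonds formed (products):
    C-H: 3 × 427 = 1281
    C-O: 1 × 362 = 362
    O-H: 3 × 453 = 1359
    Σ(formed) = 3002 kJ
  ΔH_II = 2819 − 3002 = −183 kJ
ΔH_I − ΔH_II = −2933 kJ, so reaction I has the more negative ΔH; |ΔH_I − ΔH_II| = 2933 kJ.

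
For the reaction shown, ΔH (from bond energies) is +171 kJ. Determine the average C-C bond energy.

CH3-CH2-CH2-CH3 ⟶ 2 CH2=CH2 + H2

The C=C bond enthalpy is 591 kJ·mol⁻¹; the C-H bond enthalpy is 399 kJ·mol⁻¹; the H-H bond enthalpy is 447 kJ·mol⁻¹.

Let D be the C-C bond energy.
Σ(broken) = 3×D + 10×399 = 3990 + 3D
Σ(formed) = 8×399 + 2×591 + 1×447 = 4821
ΔH = Σ(broken) − Σ(formed) = (3990 + 3D) − (4821) = −831 + 3D
Setting this equal to +171 kJ gives 3D = 1002, so D = 334 kJ/mol.

D(C-C) ≈ 334 kJ/mol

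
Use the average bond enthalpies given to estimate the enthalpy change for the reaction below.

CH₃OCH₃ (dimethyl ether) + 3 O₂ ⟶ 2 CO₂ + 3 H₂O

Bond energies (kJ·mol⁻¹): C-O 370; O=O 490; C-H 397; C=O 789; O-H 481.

Bonds broken (reactants):
  C-H: 6 × 397 = 2382
  C-O: 2 × 370 = 740
  O=O: 3 × 490 = 1470
  Σ(broken) = 4592 kJ
Bonds formed (products):
  C=O: 4 × 789 = 3156
  O-H: 6 × 481 = 2886
  Σ(formed) = 6042 kJ
ΔH = Σ(broken) − Σ(formed) = 4592 − 6042 = −1450 kJ

ΔH ≈ −1450 kJ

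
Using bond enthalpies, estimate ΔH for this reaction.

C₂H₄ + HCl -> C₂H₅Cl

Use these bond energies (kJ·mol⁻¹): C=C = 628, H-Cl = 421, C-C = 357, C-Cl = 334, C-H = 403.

Bonds broken (reactants):
  C-H: 4 × 403 = 1612
  C=C: 1 × 628 = 628
  H-Cl: 1 × 421 = 421
  Σ(broken) = 2661 kJ
Bonds formed (products):
  C-C: 1 × 357 = 357
  C-Cl: 1 × 334 = 334
  C-H: 5 × 403 = 2015
  Σ(formed) = 2706 kJ
ΔH = Σ(broken) − Σ(formed) = 2661 − 2706 = −45 kJ

ΔH ≈ −45 kJ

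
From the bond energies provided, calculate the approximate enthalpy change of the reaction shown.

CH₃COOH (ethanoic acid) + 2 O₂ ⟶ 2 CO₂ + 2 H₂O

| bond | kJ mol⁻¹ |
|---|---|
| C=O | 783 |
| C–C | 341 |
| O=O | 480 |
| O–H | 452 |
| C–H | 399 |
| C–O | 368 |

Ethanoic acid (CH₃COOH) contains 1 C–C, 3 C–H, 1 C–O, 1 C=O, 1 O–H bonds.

ΔH ≈ −839 kJ

Bonds broken (reactants):
  C–C: 1 × 341 = 341
  C–H: 3 × 399 = 1197
  C–O: 1 × 368 = 368
  C=O: 1 × 783 = 783
  O–H: 1 × 452 = 452
  O=O: 2 × 480 = 960
  Σ(broken) = 4101 kJ
Bonds formed (products):
  C=O: 4 × 783 = 3132
  O–H: 4 × 452 = 1808
  Σ(formed) = 4940 kJ
ΔH = Σ(broken) − Σ(formed) = 4101 − 4940 = −839 kJ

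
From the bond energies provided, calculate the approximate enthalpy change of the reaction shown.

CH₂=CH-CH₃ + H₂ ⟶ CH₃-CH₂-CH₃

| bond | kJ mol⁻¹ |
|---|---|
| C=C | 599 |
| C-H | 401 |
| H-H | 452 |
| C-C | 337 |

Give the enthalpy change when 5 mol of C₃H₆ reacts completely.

Bonds broken (reactants):
  C-C: 1 × 337 = 337
  C-H: 6 × 401 = 2406
  C=C: 1 × 599 = 599
  H-H: 1 × 452 = 452
  Σ(broken) = 3794 kJ
Bonds formed (products):
  C-C: 2 × 337 = 674
  C-H: 8 × 401 = 3208
  Σ(formed) = 3882 kJ
ΔH = Σ(broken) − Σ(formed) = 3794 − 3882 = −88 kJ
For 5× the reaction as written: 5 × (−88) = −440 kJ

ΔH = −440 kJ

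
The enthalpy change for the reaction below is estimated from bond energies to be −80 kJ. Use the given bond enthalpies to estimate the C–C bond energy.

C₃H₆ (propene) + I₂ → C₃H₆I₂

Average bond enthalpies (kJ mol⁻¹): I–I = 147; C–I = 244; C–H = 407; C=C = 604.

D(C–C) ≈ 343 kJ/mol

Let D be the C–C bond energy.
Σ(broken) = 1×D + 6×407 + 1×604 + 1×147 = 3193 + D
Σ(formed) = 2×D + 6×407 + 2×244 = 2930 + 2D
ΔH = Σ(broken) − Σ(formed) = (3193 + D) − (2930 + 2D) = +263 − D
Setting this equal to −80 kJ gives D = 343 kJ/mol.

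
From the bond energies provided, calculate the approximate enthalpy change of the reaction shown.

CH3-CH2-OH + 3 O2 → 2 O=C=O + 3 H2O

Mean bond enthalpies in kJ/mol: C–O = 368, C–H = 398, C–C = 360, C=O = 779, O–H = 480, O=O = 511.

Bonds broken (reactants):
  C–C: 1 × 360 = 360
  C–H: 5 × 398 = 1990
  C–O: 1 × 368 = 368
  O–H: 1 × 480 = 480
  O=O: 3 × 511 = 1533
  Σ(broken) = 4731 kJ
Bonds formed (products):
  C=O: 4 × 779 = 3116
  O–H: 6 × 480 = 2880
  Σ(formed) = 5996 kJ
ΔH = Σ(broken) − Σ(formed) = 4731 − 5996 = −1265 kJ

ΔH ≈ −1265 kJ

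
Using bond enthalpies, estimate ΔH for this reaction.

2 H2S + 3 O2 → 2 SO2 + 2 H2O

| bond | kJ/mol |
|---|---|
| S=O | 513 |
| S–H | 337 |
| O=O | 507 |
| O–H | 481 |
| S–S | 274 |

ΔH ≈ −1107 kJ

Bonds broken (reactants):
  O=O: 3 × 507 = 1521
  S–H: 4 × 337 = 1348
  Σ(broken) = 2869 kJ
Bonds formed (products):
  O–H: 4 × 481 = 1924
  S=O: 4 × 513 = 2052
  Σ(formed) = 3976 kJ
ΔH = Σ(broken) − Σ(formed) = 2869 − 3976 = −1107 kJ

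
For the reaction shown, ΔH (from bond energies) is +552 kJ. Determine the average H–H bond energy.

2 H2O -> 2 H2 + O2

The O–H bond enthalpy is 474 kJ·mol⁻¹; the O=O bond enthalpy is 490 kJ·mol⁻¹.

Let D be the H–H bond energy.
Σ(broken) = 4×474 = 1896
Σ(formed) = 2×D + 1×490 = 490 + 2D
ΔH = Σ(broken) − Σ(formed) = (1896) − (490 + 2D) = +1406 − 2D
Setting this equal to +552 kJ gives 2D = 854, so D = 427 kJ/mol.

D(H–H) ≈ 427 kJ/mol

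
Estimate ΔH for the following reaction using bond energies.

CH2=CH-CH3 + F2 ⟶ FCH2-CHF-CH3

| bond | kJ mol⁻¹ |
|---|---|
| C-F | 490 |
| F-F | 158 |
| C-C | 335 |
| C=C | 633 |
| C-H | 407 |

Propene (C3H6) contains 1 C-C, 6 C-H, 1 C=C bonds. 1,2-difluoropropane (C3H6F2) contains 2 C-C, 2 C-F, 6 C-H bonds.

ΔH ≈ −524 kJ

Bonds broken (reactants):
  C-C: 1 × 335 = 335
  C-H: 6 × 407 = 2442
  C=C: 1 × 633 = 633
  F-F: 1 × 158 = 158
  Σ(broken) = 3568 kJ
Bonds formed (products):
  C-C: 2 × 335 = 670
  C-F: 2 × 490 = 980
  C-H: 6 × 407 = 2442
  Σ(formed) = 4092 kJ
ΔH = Σ(broken) − Σ(formed) = 3568 − 4092 = −524 kJ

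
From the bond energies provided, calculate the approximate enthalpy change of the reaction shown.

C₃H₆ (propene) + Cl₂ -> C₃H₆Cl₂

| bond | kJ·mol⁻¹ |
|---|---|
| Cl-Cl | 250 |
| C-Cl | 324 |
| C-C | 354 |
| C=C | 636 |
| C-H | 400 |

Bonds broken (reactants):
  C-C: 1 × 354 = 354
  C-H: 6 × 400 = 2400
  C=C: 1 × 636 = 636
  Cl-Cl: 1 × 250 = 250
  Σ(broken) = 3640 kJ
Bonds formed (products):
  C-C: 2 × 354 = 708
  C-Cl: 2 × 324 = 648
  C-H: 6 × 400 = 2400
  Σ(formed) = 3756 kJ
ΔH = Σ(broken) − Σ(formed) = 3640 − 3756 = −116 kJ

ΔH ≈ −116 kJ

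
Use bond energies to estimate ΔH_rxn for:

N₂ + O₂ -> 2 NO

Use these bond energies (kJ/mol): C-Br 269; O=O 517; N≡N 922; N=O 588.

Bonds broken (reactants):
  N≡N: 1 × 922 = 922
  O=O: 1 × 517 = 517
  Σ(broken) = 1439 kJ
Bonds formed (products):
  N=O: 2 × 588 = 1176
  Σ(formed) = 1176 kJ
ΔH = Σ(broken) − Σ(formed) = 1439 − 1176 = +263 kJ

ΔH ≈ +263 kJ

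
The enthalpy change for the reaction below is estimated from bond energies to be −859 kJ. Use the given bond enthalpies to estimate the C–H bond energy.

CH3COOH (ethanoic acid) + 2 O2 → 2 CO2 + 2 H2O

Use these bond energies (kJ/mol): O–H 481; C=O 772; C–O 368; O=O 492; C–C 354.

D(C–H) ≈ 398 kJ/mol

Let D be the C–H bond energy.
Σ(broken) = 1×354 + 3×D + 1×368 + 1×772 + 1×481 + 2×492 = 2959 + 3D
Σ(formed) = 4×772 + 4×481 = 5012
ΔH = Σ(broken) − Σ(formed) = (2959 + 3D) − (5012) = −2053 + 3D
Setting this equal to −859 kJ gives 3D = 1194, so D = 398 kJ/mol.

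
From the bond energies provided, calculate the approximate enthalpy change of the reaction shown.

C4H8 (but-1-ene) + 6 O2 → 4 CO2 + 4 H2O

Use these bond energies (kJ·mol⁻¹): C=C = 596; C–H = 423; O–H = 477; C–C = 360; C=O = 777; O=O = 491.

ΔH ≈ −2386 kJ

Bonds broken (reactants):
  C–C: 2 × 360 = 720
  C–H: 8 × 423 = 3384
  C=C: 1 × 596 = 596
  O=O: 6 × 491 = 2946
  Σ(broken) = 7646 kJ
Bonds formed (products):
  C=O: 8 × 777 = 6216
  O–H: 8 × 477 = 3816
  Σ(formed) = 10032 kJ
ΔH = Σ(broken) − Σ(formed) = 7646 − 10032 = −2386 kJ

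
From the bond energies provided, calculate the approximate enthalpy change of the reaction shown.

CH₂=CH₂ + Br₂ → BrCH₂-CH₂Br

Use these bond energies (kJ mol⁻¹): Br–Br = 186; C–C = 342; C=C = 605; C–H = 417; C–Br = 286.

Bonds broken (reactants):
  Br–Br: 1 × 186 = 186
  C–H: 4 × 417 = 1668
  C=C: 1 × 605 = 605
  Σ(broken) = 2459 kJ
Bonds formed (products):
  C–Br: 2 × 286 = 572
  C–C: 1 × 342 = 342
  C–H: 4 × 417 = 1668
  Σ(formed) = 2582 kJ
ΔH = Σ(broken) − Σ(formed) = 2459 − 2582 = −123 kJ

ΔH ≈ −123 kJ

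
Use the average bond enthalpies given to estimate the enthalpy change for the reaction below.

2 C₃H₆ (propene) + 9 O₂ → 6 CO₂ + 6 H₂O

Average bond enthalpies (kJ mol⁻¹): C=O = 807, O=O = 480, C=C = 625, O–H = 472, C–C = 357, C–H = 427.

ΔH ≈ −3940 kJ

Bonds broken (reactants):
  C–C: 2 × 357 = 714
  C–H: 12 × 427 = 5124
  C=C: 2 × 625 = 1250
  O=O: 9 × 480 = 4320
  Σ(broken) = 11408 kJ
Bonds formed (products):
  C=O: 12 × 807 = 9684
  O–H: 12 × 472 = 5664
  Σ(formed) = 15348 kJ
ΔH = Σ(broken) − Σ(formed) = 11408 − 15348 = −3940 kJ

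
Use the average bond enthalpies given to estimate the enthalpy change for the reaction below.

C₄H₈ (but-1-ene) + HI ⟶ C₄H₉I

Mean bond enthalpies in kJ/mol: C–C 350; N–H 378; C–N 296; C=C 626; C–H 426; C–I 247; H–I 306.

ΔH ≈ −91 kJ

Bonds broken (reactants):
  C–C: 2 × 350 = 700
  C–H: 8 × 426 = 3408
  C=C: 1 × 626 = 626
  H–I: 1 × 306 = 306
  Σ(broken) = 5040 kJ
Bonds formed (products):
  C–C: 3 × 350 = 1050
  C–H: 9 × 426 = 3834
  C–I: 1 × 247 = 247
  Σ(formed) = 5131 kJ
ΔH = Σ(broken) − Σ(formed) = 5040 − 5131 = −91 kJ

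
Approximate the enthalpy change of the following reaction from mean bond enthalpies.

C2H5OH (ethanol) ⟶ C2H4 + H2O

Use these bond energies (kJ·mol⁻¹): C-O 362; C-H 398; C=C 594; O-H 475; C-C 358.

Bonds broken (reactants):
  C-C: 1 × 358 = 358
  C-H: 5 × 398 = 1990
  C-O: 1 × 362 = 362
  O-H: 1 × 475 = 475
  Σ(broken) = 3185 kJ
Bonds formed (products):
  C-H: 4 × 398 = 1592
  C=C: 1 × 594 = 594
  O-H: 2 × 475 = 950
  Σ(formed) = 3136 kJ
ΔH = Σ(broken) − Σ(formed) = 3185 − 3136 = +49 kJ

ΔH ≈ +49 kJ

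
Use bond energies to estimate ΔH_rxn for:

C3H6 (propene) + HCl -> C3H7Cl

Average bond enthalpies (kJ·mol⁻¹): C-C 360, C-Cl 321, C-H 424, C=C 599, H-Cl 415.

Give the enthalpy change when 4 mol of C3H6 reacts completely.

ΔH = −364 kJ

Bonds broken (reactants):
  C-C: 1 × 360 = 360
  C-H: 6 × 424 = 2544
  C=C: 1 × 599 = 599
  H-Cl: 1 × 415 = 415
  Σ(broken) = 3918 kJ
Bonds formed (products):
  C-C: 2 × 360 = 720
  C-Cl: 1 × 321 = 321
  C-H: 7 × 424 = 2968
  Σ(formed) = 4009 kJ
ΔH = Σ(broken) − Σ(formed) = 3918 − 4009 = −91 kJ
For 4× the reaction as written: 4 × (−91) = −364 kJ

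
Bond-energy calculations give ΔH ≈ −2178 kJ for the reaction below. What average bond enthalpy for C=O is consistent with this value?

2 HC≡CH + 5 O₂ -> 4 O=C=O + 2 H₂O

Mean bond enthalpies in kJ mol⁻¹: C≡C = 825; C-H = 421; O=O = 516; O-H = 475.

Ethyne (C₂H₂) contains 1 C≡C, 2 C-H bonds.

D(C=O) ≈ 774 kJ/mol

Let D be the C=O bond energy.
Σ(broken) = 2×825 + 4×421 + 5×516 = 5914
Σ(formed) = 8×D + 4×475 = 1900 + 8D
ΔH = Σ(broken) − Σ(formed) = (5914) − (1900 + 8D) = +4014 − 8D
Setting this equal to −2178 kJ gives 8D = 6192, so D = 774 kJ/mol.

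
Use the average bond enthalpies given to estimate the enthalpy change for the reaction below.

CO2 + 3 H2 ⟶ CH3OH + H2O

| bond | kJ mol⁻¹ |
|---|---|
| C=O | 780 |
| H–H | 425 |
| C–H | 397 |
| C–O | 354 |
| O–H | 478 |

ΔH ≈ −144 kJ

Bonds broken (reactants):
  C=O: 2 × 780 = 1560
  H–H: 3 × 425 = 1275
  Σ(broken) = 2835 kJ
Bonds formed (products):
  C–H: 3 × 397 = 1191
  C–O: 1 × 354 = 354
  O–H: 3 × 478 = 1434
  Σ(formed) = 2979 kJ
ΔH = Σ(broken) − Σ(formed) = 2835 − 2979 = −144 kJ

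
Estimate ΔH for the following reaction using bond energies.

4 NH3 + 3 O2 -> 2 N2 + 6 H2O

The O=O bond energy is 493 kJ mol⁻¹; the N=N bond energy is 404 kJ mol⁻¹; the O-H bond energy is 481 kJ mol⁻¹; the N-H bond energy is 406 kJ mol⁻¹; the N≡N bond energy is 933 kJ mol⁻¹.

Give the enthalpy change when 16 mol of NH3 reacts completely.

Bonds broken (reactants):
  N-H: 12 × 406 = 4872
  O=O: 3 × 493 = 1479
  Σ(broken) = 6351 kJ
Bonds formed (products):
  N≡N: 2 × 933 = 1866
  O-H: 12 × 481 = 5772
  Σ(formed) = 7638 kJ
ΔH = Σ(broken) − Σ(formed) = 6351 − 7638 = −1287 kJ
For 4× the reaction as written: 4 × (−1287) = −5148 kJ

ΔH = −5148 kJ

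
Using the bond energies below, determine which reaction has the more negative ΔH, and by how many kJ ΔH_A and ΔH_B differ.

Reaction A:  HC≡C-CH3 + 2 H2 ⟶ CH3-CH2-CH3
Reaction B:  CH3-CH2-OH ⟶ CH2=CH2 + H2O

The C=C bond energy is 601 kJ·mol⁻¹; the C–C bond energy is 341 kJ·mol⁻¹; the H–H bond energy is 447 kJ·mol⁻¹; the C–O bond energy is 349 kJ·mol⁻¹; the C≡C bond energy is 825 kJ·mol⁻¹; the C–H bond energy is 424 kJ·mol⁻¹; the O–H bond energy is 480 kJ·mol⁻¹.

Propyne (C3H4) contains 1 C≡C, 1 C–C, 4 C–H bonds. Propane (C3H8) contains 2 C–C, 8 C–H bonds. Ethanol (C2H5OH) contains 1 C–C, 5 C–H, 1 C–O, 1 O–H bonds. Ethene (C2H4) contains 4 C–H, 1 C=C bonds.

Reaction A:
  Bonds broken (reactants):
    C≡C: 1 × 825 = 825
    C–C: 1 × 341 = 341
    C–H: 4 × 424 = 1696
    H–H: 2 × 447 = 894
    Σ(broken) = 3756 kJ
  Bonds formed (products):
    C–C: 2 × 341 = 682
    C–H: 8 × 424 = 3392
    Σ(formed) = 4074 kJ
  ΔH_A = 3756 − 4074 = −318 kJ
Reaction B:
  Bonds broken (reactants):
    C–C: 1 × 341 = 341
    C–H: 5 × 424 = 2120
    C–O: 1 × 349 = 349
    O–H: 1 × 480 = 480
    Σ(broken) = 3290 kJ
  Bonds formed (products):
    C–H: 4 × 424 = 1696
    C=C: 1 × 601 = 601
    O–H: 2 × 480 = 960
    Σ(formed) = 3257 kJ
  ΔH_B = 3290 − 3257 = +33 kJ
ΔH_A − ΔH_B = −351 kJ, so reaction A has the more negative ΔH; |ΔH_A − ΔH_B| = 351 kJ.

Reaction A, by 351 kJ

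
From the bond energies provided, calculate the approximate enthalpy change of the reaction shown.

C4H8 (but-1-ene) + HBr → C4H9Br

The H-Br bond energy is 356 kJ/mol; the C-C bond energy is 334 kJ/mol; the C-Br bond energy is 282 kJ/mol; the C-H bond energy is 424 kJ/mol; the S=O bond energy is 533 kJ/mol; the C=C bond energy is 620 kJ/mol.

Bonds broken (reactants):
  C-C: 2 × 334 = 668
  C-H: 8 × 424 = 3392
  C=C: 1 × 620 = 620
  H-Br: 1 × 356 = 356
  Σ(broken) = 5036 kJ
Bonds formed (products):
  C-Br: 1 × 282 = 282
  C-C: 3 × 334 = 1002
  C-H: 9 × 424 = 3816
  Σ(formed) = 5100 kJ
ΔH = Σ(broken) − Σ(formed) = 5036 − 5100 = −64 kJ

ΔH ≈ −64 kJ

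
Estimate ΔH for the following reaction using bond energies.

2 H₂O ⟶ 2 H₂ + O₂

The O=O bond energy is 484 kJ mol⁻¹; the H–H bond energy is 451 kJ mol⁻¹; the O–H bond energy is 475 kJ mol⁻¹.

ΔH ≈ +514 kJ

Bonds broken (reactants):
  O–H: 4 × 475 = 1900
  Σ(broken) = 1900 kJ
Bonds formed (products):
  H–H: 2 × 451 = 902
  O=O: 1 × 484 = 484
  Σ(formed) = 1386 kJ
ΔH = Σ(broken) − Σ(formed) = 1900 − 1386 = +514 kJ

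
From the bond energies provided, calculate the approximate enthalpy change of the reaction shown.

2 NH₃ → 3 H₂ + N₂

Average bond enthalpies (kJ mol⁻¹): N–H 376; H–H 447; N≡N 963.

Bonds broken (reactants):
  N–H: 6 × 376 = 2256
  Σ(broken) = 2256 kJ
Bonds formed (products):
  H–H: 3 × 447 = 1341
  N≡N: 1 × 963 = 963
  Σ(formed) = 2304 kJ
ΔH = Σ(broken) − Σ(formed) = 2256 − 2304 = −48 kJ

ΔH ≈ −48 kJ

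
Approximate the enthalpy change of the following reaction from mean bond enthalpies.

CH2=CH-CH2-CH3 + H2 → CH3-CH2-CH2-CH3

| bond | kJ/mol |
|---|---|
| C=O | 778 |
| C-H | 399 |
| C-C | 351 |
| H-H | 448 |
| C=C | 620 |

ΔH ≈ −81 kJ

Bonds broken (reactants):
  C-C: 2 × 351 = 702
  C-H: 8 × 399 = 3192
  C=C: 1 × 620 = 620
  H-H: 1 × 448 = 448
  Σ(broken) = 4962 kJ
Bonds formed (products):
  C-C: 3 × 351 = 1053
  C-H: 10 × 399 = 3990
  Σ(formed) = 5043 kJ
ΔH = Σ(broken) − Σ(formed) = 4962 − 5043 = −81 kJ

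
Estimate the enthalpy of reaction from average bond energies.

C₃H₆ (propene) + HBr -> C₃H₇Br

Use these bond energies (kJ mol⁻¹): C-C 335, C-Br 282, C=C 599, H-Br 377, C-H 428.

Bonds broken (reactants):
  C-C: 1 × 335 = 335
  C-H: 6 × 428 = 2568
  C=C: 1 × 599 = 599
  H-Br: 1 × 377 = 377
  Σ(broken) = 3879 kJ
Bonds formed (products):
  C-Br: 1 × 282 = 282
  C-C: 2 × 335 = 670
  C-H: 7 × 428 = 2996
  Σ(formed) = 3948 kJ
ΔH = Σ(broken) − Σ(formed) = 3879 − 3948 = −69 kJ

ΔH ≈ −69 kJ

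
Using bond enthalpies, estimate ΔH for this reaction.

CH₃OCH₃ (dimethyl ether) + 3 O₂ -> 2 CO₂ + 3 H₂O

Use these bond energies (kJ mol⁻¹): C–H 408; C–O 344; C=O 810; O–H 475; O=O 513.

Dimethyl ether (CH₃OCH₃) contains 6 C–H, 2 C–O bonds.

Bonds broken (reactants):
  C–H: 6 × 408 = 2448
  C–O: 2 × 344 = 688
  O=O: 3 × 513 = 1539
  Σ(broken) = 4675 kJ
Bonds formed (products):
  C=O: 4 × 810 = 3240
  O–H: 6 × 475 = 2850
  Σ(formed) = 6090 kJ
ΔH = Σ(broken) − Σ(formed) = 4675 − 6090 = −1415 kJ

ΔH ≈ −1415 kJ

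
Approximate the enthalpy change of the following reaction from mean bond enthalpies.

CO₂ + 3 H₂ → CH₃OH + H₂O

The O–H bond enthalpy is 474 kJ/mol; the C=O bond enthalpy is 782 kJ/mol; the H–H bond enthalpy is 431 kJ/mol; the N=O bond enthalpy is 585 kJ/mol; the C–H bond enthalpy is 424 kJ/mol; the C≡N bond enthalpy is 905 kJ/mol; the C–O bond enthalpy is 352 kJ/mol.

Bonds broken (reactants):
  C=O: 2 × 782 = 1564
  H–H: 3 × 431 = 1293
  Σ(broken) = 2857 kJ
Bonds formed (products):
  C–H: 3 × 424 = 1272
  C–O: 1 × 352 = 352
  O–H: 3 × 474 = 1422
  Σ(formed) = 3046 kJ
ΔH = Σ(broken) − Σ(formed) = 2857 − 3046 = −189 kJ

ΔH ≈ −189 kJ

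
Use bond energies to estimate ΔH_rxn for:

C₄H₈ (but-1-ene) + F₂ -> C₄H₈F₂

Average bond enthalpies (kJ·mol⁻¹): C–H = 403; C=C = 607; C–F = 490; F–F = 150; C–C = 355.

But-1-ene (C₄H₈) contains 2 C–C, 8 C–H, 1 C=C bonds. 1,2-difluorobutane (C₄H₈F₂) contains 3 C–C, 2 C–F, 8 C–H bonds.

Bonds broken (reactants):
  C–C: 2 × 355 = 710
  C–H: 8 × 403 = 3224
  C=C: 1 × 607 = 607
  F–F: 1 × 150 = 150
  Σ(broken) = 4691 kJ
Bonds formed (products):
  C–C: 3 × 355 = 1065
  C–F: 2 × 490 = 980
  C–H: 8 × 403 = 3224
  Σ(formed) = 5269 kJ
ΔH = Σ(broken) − Σ(formed) = 4691 − 5269 = −578 kJ

ΔH ≈ −578 kJ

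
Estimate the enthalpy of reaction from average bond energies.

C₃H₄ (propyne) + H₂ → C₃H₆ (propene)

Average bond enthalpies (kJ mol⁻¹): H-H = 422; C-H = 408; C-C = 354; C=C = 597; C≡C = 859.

ΔH ≈ −132 kJ

Bonds broken (reactants):
  C≡C: 1 × 859 = 859
  C-C: 1 × 354 = 354
  C-H: 4 × 408 = 1632
  H-H: 1 × 422 = 422
  Σ(broken) = 3267 kJ
Bonds formed (products):
  C-C: 1 × 354 = 354
  C-H: 6 × 408 = 2448
  C=C: 1 × 597 = 597
  Σ(formed) = 3399 kJ
ΔH = Σ(broken) − Σ(formed) = 3267 − 3399 = −132 kJ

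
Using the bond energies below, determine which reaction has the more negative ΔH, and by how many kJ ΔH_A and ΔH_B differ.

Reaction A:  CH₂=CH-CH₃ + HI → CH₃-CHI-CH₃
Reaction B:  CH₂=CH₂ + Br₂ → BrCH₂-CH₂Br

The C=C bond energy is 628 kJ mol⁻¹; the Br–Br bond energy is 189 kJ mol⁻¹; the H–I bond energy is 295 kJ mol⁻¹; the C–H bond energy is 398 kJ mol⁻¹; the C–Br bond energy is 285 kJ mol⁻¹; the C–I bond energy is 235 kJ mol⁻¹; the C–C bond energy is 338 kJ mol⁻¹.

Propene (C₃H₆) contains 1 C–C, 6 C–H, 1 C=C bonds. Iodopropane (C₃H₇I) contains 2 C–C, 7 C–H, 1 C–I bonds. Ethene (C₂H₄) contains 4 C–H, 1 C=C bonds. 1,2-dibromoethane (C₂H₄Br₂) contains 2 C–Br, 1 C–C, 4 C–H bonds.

Reaction B, by 43 kJ

Reaction A:
  Bonds broken (reactants):
    C–C: 1 × 338 = 338
    C–H: 6 × 398 = 2388
    C=C: 1 × 628 = 628
    H–I: 1 × 295 = 295
    Σ(broken) = 3649 kJ
  Bonds formed (products):
    C–C: 2 × 338 = 676
    C–H: 7 × 398 = 2786
    C–I: 1 × 235 = 235
    Σ(formed) = 3697 kJ
  ΔH_A = 3649 − 3697 = −48 kJ
Reaction B:
  Bonds broken (reactants):
    Br–Br: 1 × 189 = 189
    C–H: 4 × 398 = 1592
    C=C: 1 × 628 = 628
    Σ(broken) = 2409 kJ
  Bonds formed (products):
    C–Br: 2 × 285 = 570
    C–C: 1 × 338 = 338
    C–H: 4 × 398 = 1592
    Σ(formed) = 2500 kJ
  ΔH_B = 2409 − 2500 = −91 kJ
ΔH_A − ΔH_B = +43 kJ, so reaction B has the more negative ΔH; |ΔH_A − ΔH_B| = 43 kJ.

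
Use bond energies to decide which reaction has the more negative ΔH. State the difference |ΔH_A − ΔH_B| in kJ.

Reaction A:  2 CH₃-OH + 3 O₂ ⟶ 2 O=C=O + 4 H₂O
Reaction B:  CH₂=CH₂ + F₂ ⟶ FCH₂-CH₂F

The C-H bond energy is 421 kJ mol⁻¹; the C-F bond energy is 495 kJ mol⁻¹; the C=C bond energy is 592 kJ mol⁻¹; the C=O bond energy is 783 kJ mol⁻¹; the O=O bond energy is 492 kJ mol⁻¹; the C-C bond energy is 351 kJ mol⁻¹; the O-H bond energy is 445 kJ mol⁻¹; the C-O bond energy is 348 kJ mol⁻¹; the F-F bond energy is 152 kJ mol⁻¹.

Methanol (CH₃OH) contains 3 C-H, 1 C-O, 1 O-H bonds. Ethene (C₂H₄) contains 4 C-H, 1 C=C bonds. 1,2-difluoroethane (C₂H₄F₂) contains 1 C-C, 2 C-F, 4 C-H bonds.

Reaction A:
  Bonds broken (reactants):
    C-H: 6 × 421 = 2526
    C-O: 2 × 348 = 696
    O-H: 2 × 445 = 890
    O=O: 3 × 492 = 1476
    Σ(broken) = 5588 kJ
  Bonds formed (products):
    C=O: 4 × 783 = 3132
    O-H: 8 × 445 = 3560
    Σ(formed) = 6692 kJ
  ΔH_A = 5588 − 6692 = −1104 kJ
Reaction B:
  Bonds broken (reactants):
    C-H: 4 × 421 = 1684
    C=C: 1 × 592 = 592
    F-F: 1 × 152 = 152
    Σ(broken) = 2428 kJ
  Bonds formed (products):
    C-C: 1 × 351 = 351
    C-F: 2 × 495 = 990
    C-H: 4 × 421 = 1684
    Σ(formed) = 3025 kJ
  ΔH_B = 2428 − 3025 = −597 kJ
ΔH_A − ΔH_B = −507 kJ, so reaction A has the more negative ΔH; |ΔH_A − ΔH_B| = 507 kJ.

Reaction A, by 507 kJ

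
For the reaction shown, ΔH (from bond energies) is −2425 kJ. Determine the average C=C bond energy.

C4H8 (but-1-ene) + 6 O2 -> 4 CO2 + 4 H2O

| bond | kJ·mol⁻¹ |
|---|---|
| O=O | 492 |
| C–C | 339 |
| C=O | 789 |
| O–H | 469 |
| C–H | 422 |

Let D be the C=C bond energy.
Σ(broken) = 2×339 + 8×422 + 1×D + 6×492 = 7006 + D
Σ(formed) = 8×789 + 8×469 = 10064
ΔH = Σ(broken) − Σ(formed) = (7006 + D) − (10064) = −3058 + D
Setting this equal to −2425 kJ gives D = 633 kJ/mol.

D(C=C) ≈ 633 kJ/mol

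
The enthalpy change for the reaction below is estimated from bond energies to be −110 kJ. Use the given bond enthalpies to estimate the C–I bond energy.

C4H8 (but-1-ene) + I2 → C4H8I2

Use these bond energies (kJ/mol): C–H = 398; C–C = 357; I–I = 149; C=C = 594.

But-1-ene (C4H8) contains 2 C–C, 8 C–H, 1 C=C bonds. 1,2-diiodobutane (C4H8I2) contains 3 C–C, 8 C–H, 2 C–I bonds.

D(C–I) ≈ 248 kJ/mol

Let D be the C–I bond energy.
Σ(broken) = 2×357 + 8×398 + 1×594 + 1×149 = 4641
Σ(formed) = 3×357 + 8×398 + 2×D = 4255 + 2D
ΔH = Σ(broken) − Σ(formed) = (4641) − (4255 + 2D) = +386 − 2D
Setting this equal to −110 kJ gives 2D = 496, so D = 248 kJ/mol.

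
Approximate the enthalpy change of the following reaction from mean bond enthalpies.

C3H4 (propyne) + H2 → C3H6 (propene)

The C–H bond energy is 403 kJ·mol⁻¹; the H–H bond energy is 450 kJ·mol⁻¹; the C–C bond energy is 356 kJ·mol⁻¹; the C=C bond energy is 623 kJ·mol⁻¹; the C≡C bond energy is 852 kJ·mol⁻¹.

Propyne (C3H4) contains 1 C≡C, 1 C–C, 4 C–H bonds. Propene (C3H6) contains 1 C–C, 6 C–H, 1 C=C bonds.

ΔH ≈ −127 kJ

Bonds broken (reactants):
  C≡C: 1 × 852 = 852
  C–C: 1 × 356 = 356
  C–H: 4 × 403 = 1612
  H–H: 1 × 450 = 450
  Σ(broken) = 3270 kJ
Bonds formed (products):
  C–C: 1 × 356 = 356
  C–H: 6 × 403 = 2418
  C=C: 1 × 623 = 623
  Σ(formed) = 3397 kJ
ΔH = Σ(broken) − Σ(formed) = 3270 − 3397 = −127 kJ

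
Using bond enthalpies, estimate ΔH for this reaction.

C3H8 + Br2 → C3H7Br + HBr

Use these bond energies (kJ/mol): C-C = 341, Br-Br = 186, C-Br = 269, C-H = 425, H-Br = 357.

Bonds broken (reactants):
  Br-Br: 1 × 186 = 186
  C-C: 2 × 341 = 682
  C-H: 8 × 425 = 3400
  Σ(broken) = 4268 kJ
Bonds formed (products):
  C-Br: 1 × 269 = 269
  C-C: 2 × 341 = 682
  C-H: 7 × 425 = 2975
  H-Br: 1 × 357 = 357
  Σ(formed) = 4283 kJ
ΔH = Σ(broken) − Σ(formed) = 4268 − 4283 = −15 kJ

ΔH ≈ −15 kJ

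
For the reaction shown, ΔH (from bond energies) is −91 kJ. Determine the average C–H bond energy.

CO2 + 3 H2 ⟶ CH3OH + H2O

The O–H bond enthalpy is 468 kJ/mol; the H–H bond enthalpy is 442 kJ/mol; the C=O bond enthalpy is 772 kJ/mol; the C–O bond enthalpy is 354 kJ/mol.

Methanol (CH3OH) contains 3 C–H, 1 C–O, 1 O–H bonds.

Let D be the C–H bond energy.
Σ(broken) = 2×772 + 3×442 = 2870
Σ(formed) = 3×D + 1×354 + 3×468 = 1758 + 3D
ΔH = Σ(broken) − Σ(formed) = (2870) − (1758 + 3D) = +1112 − 3D
Setting this equal to −91 kJ gives 3D = 1203, so D = 401 kJ/mol.

D(C–H) ≈ 401 kJ/mol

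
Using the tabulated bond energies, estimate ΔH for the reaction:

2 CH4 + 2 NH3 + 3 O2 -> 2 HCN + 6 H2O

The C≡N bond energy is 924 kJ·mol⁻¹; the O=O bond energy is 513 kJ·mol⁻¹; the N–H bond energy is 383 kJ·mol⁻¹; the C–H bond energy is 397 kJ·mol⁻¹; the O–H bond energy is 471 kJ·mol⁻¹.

Bonds broken (reactants):
  C–H: 8 × 397 = 3176
  N–H: 6 × 383 = 2298
  O=O: 3 × 513 = 1539
  Σ(broken) = 7013 kJ
Bonds formed (products):
  C≡N: 2 × 924 = 1848
  C–H: 2 × 397 = 794
  O–H: 12 × 471 = 5652
  Σ(formed) = 8294 kJ
ΔH = Σ(broken) − Σ(formed) = 7013 − 8294 = −1281 kJ

ΔH ≈ −1281 kJ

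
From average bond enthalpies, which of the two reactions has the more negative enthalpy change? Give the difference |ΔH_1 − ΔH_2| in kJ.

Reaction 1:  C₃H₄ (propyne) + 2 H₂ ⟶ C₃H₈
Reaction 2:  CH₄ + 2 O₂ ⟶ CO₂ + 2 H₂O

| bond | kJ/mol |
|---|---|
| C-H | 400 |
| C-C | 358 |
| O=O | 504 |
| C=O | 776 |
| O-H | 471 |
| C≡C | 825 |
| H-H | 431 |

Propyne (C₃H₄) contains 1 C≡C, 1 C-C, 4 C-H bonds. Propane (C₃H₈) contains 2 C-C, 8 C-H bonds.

Reaction 1:
  Bonds broken (reactants):
    C≡C: 1 × 825 = 825
    C-C: 1 × 358 = 358
    C-H: 4 × 400 = 1600
    H-H: 2 × 431 = 862
    Σ(broken) = 3645 kJ
  Bonds formed (products):
    C-C: 2 × 358 = 716
    C-H: 8 × 400 = 3200
    Σ(formed) = 3916 kJ
  ΔH_1 = 3645 − 3916 = −271 kJ
Reaction 2:
  Bonds broken (reactants):
    C-H: 4 × 400 = 1600
    O=O: 2 × 504 = 1008
    Σ(broken) = 2608 kJ
  Bonds formed (products):
    C=O: 2 × 776 = 1552
    O-H: 4 × 471 = 1884
    Σ(formed) = 3436 kJ
  ΔH_2 = 2608 − 3436 = −828 kJ
ΔH_1 − ΔH_2 = +557 kJ, so reaction 2 has the more negative ΔH; |ΔH_1 − ΔH_2| = 557 kJ.

Reaction 2, by 557 kJ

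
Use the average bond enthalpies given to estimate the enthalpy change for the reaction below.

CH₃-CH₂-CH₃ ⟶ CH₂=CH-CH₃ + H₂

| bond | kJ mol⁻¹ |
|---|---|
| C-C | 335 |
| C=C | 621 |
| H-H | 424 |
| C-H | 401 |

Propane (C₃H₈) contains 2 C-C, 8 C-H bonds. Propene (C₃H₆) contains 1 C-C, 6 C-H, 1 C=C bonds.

Bonds broken (reactants):
  C-C: 2 × 335 = 670
  C-H: 8 × 401 = 3208
  Σ(broken) = 3878 kJ
Bonds formed (products):
  C-C: 1 × 335 = 335
  C-H: 6 × 401 = 2406
  C=C: 1 × 621 = 621
  H-H: 1 × 424 = 424
  Σ(formed) = 3786 kJ
ΔH = Σ(broken) − Σ(formed) = 3878 − 3786 = +92 kJ

ΔH ≈ +92 kJ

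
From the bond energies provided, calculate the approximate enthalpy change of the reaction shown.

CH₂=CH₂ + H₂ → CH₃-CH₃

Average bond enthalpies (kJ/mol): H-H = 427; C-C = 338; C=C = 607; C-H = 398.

ΔH ≈ −100 kJ

Bonds broken (reactants):
  C-H: 4 × 398 = 1592
  C=C: 1 × 607 = 607
  H-H: 1 × 427 = 427
  Σ(broken) = 2626 kJ
Bonds formed (products):
  C-C: 1 × 338 = 338
  C-H: 6 × 398 = 2388
  Σ(formed) = 2726 kJ
ΔH = Σ(broken) − Σ(formed) = 2626 − 2726 = −100 kJ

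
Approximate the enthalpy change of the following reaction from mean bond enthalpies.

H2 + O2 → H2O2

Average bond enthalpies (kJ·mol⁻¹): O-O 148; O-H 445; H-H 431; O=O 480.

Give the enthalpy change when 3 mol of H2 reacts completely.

ΔH = −381 kJ

Bonds broken (reactants):
  H-H: 1 × 431 = 431
  O=O: 1 × 480 = 480
  Σ(broken) = 911 kJ
Bonds formed (products):
  O-H: 2 × 445 = 890
  O-O: 1 × 148 = 148
  Σ(formed) = 1038 kJ
ΔH = Σ(broken) − Σ(formed) = 911 − 1038 = −127 kJ
For 3× the reaction as written: 3 × (−127) = −381 kJ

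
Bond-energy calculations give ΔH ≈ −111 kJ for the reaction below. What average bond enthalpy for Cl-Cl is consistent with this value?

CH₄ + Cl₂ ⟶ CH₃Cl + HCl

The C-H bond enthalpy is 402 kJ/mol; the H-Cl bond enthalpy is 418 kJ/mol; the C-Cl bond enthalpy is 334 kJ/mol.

Let D be the Cl-Cl bond energy.
Σ(broken) = 4×402 + 1×D = 1608 + D
Σ(formed) = 1×334 + 3×402 + 1×418 = 1958
ΔH = Σ(broken) − Σ(formed) = (1608 + D) − (1958) = −350 + D
Setting this equal to −111 kJ gives D = 239 kJ/mol.

D(Cl-Cl) ≈ 239 kJ/mol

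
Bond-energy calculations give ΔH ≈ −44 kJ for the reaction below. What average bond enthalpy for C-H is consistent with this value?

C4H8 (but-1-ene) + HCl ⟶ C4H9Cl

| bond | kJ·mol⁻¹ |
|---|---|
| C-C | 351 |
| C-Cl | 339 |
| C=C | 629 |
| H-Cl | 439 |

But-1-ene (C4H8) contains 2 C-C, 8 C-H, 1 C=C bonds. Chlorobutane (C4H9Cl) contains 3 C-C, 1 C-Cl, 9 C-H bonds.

Let D be the C-H bond energy.
Σ(broken) = 2×351 + 8×D + 1×629 + 1×439 = 1770 + 8D
Σ(formed) = 3×351 + 1×339 + 9×D = 1392 + 9D
ΔH = Σ(broken) − Σ(formed) = (1770 + 8D) − (1392 + 9D) = +378 − D
Setting this equal to −44 kJ gives D = 422 kJ/mol.

D(C-H) ≈ 422 kJ/mol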